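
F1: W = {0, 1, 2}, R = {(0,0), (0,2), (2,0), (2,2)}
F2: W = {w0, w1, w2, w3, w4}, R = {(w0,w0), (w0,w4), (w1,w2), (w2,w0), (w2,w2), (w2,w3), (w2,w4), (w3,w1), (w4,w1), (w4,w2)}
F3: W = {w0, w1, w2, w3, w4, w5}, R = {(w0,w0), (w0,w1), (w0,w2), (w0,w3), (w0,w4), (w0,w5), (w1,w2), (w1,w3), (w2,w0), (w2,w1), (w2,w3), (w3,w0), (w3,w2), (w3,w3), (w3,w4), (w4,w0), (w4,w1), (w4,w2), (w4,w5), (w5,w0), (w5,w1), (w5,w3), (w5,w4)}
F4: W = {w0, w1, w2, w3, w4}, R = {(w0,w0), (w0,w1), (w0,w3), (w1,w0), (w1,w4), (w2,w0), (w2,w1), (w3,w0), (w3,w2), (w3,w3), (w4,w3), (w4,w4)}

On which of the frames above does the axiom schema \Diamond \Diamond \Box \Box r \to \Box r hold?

The schema corresponds to a generalized confluence (Geach) condition: \forall x \forall y \forall z ((x R^2 y \wedge xRz) \to \exists w (y R^2 w \wedge z = w)).
F1: ✓.
F2: fails — w2R²w0, w2Rw3 but no w with w0R²w and w3=w.
F3: fails — w0R²w1, w0Rw5 but no w with w1R²w and w5=w.
F4: fails — w0R²w4, w0Rw1 but no w with w4R²w and w1=w.

F1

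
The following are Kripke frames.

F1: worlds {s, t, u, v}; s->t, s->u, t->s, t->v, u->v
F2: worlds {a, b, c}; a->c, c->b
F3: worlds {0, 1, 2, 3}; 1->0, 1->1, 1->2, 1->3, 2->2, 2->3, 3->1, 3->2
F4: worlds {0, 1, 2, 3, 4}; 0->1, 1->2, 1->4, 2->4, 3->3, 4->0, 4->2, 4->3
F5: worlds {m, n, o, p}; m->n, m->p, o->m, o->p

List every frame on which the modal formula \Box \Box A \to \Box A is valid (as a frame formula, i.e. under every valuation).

Frame correspondent (Sahlqvist): \forall x \forall y (Rxy \to \exists z (Rxz \wedge Rzy)) — i.e. density.
F1: fails — Ruv but no z with Ruz and Rzv.
F2: fails — Rac but no z with Raz and Rzc.
F3: ✓.
F4: fails — R01 but no z with R0z and Rz1.
F5: fails — Rom but no z with Roz and Rzm.
Valid on: F3.

F3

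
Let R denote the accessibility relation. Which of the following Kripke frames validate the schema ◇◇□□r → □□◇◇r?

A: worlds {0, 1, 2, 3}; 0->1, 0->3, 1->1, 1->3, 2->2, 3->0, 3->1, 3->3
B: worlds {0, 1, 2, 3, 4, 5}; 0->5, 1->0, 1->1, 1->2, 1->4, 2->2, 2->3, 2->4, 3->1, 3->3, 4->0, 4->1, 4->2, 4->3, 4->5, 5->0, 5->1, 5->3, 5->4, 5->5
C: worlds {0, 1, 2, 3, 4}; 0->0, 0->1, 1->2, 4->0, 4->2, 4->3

This is the axiom for a generalized confluence (Geach) condition; its first-order frame correspondent is ∀x ∀y ∀z ((xR²y ∧ xR²z) → ∃w (yR²w ∧ zR²w)).
A: ✓.
B: ✓.
C: fails — 0R²0, 0R²1 but no w with 0R²w and 1R²w.
Valid on: A, B.

A, B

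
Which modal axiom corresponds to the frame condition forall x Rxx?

□s → s

This is reflexivity; the standard corresponding axiom is T: □s → s.
Suppose □s→s is valid. At any x set V(s)={w : Rxw}. Then □s holds at x, so s holds at x, i.e. Rxx.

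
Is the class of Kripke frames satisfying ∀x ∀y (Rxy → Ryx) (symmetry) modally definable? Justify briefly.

Yes, by r → □◇r

Yes: it is symmetry, defined by the B schema r → □◇r.
Suppose r→□◇r is valid. Take Rxy and set V(r)={x}. Then r at x, so □◇r at x, so ◇r at y, so some z with Ryz has r; z=x, i.e. Ryx.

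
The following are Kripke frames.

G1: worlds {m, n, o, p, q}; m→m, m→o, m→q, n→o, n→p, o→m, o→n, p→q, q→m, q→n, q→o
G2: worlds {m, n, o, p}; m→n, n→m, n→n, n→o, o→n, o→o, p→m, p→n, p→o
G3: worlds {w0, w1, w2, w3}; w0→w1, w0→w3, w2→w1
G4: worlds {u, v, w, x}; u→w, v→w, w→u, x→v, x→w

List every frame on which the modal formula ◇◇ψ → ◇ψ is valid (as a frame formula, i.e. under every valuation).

G3

Frame correspondent (Sahlqvist): ∀x ∀y ∀z (Rxy ∧ Ryz → Rxz) — i.e. transitivity.
G1: fails — Rom and Rmo but not Roo.
G2: fails — Ron and Rnm but not Rom.
G3: ✓.
G4: fails — Rxw and Rwu but not Rxu.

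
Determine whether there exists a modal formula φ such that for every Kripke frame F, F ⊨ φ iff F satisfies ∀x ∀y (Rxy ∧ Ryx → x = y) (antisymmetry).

Modal frame validity is preserved under surjective bounded morphisms.
The 6-cycle (worlds a,b,c,d,e,f with a→b→c→d→e→f→a) is antisymmetric. Sending even-indexed worlds to s and odd-indexed worlds to t is a surjective bounded morphism onto the two-world frame with s↔t, which is not antisymmetric.
Hence antisymmetry is not modally definable.

No — not modally definable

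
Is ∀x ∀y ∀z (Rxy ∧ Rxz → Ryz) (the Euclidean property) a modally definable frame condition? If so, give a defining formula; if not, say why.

Yes: it is the Euclidean property, defined by the 5 schema ◇p → □◇p.

Yes — defined by ◇p → □◇p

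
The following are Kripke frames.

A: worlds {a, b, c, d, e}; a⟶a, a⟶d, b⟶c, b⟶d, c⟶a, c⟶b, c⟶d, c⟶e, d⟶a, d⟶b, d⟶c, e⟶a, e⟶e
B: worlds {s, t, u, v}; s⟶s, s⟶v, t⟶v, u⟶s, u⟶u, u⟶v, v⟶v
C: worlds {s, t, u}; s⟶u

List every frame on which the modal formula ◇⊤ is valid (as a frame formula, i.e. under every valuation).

A, B

Frame correspondent (Sahlqvist): ∀x ∃y Rxy — i.e. seriality.
A: condition met.
B: condition met.
C: fails — world t has no successor.
Valid on: A, B.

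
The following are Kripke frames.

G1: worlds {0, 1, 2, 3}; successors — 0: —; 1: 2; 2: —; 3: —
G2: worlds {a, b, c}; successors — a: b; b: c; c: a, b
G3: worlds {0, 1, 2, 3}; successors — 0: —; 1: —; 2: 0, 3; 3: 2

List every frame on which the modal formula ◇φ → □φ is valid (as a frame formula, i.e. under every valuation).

G1

This is the axiom for partial functionality; its first-order frame correspondent is ∀x ∀y ∀z (Rxy ∧ Rxz → y = z).
G1: satisfies the condition.
G2: fails — c sees both a and b.
G3: fails — 2 sees both 0 and 3.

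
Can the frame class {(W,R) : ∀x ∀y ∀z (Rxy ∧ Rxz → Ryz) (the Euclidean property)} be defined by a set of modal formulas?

Yes — defined by ◇p → □◇p

Yes: it is the Euclidean property, defined by the 5 schema ◇p → □◇p.
Suppose ◇p→□◇p is valid. Take Rxy, Rxz and set V(p)={y}. Then ◇p at x, so □◇p at x, so ◇p at z, so some w with Rzw has p; w=y, i.e. Rzy. By symmetry of the argument, Ryz.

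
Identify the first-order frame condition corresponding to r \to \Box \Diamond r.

Symmetry

Suppose r→□◇r is valid. Take Rxy and set V(r)={x}. Then r at x, so □◇r at x, so ◇r at y, so some z with Ryz has r; z=x, i.e. Ryx.
Conversely, on a frame with symmetry the schema holds at every world under every valuation.
Frame condition: \forall x \forall y (Rxy \to Ryx).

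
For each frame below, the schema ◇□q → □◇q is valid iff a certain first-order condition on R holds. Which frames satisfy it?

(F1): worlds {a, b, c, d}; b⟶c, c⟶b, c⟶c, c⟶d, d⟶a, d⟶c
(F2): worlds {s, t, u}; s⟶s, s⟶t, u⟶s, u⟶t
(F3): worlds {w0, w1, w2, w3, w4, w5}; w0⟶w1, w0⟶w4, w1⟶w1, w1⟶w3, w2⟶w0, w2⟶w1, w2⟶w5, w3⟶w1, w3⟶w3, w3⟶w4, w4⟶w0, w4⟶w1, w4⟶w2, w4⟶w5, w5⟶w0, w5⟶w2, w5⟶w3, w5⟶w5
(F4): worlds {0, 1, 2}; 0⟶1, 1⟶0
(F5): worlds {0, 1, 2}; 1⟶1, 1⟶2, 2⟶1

The schema corresponds to convergence: ∀x ∀y ∀z (Rxy ∧ Rxz → ∃w (Ryw ∧ Rzw)).
(F1): fails — Rdc and Rda but c and a have no common successor.
(F2): fails — Rss and Rst but s and t have no common successor.
(F3): fails — Rw2w5 and Rw2w0 but w5 and w0 have no common successor.
(F4): satisfies the condition.
(F5): satisfies the condition.
Valid on: (F4), (F5).

(F4), (F5)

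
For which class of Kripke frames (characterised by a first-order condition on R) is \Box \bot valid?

□⊥ is valid iff no world has any successor (otherwise □⊥ fails at any world with one).

Emptiness of R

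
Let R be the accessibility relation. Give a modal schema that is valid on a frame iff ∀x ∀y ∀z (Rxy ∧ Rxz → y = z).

◇r → □r

This is partial functionality; the standard corresponding axiom is CD: ◇r → □r.
Suppose ◇r→□r is valid. Take Rxy, Rxz and set V(r)={y}. Then ◇r at x, so □r at x, so r at z, i.e. z=y.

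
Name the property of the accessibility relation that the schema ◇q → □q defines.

partial functionality

This is the CD axiom.
Its frame correspondent is partial functionality — ∀x ∀y ∀z (Rxy ∧ Rxz → y = z).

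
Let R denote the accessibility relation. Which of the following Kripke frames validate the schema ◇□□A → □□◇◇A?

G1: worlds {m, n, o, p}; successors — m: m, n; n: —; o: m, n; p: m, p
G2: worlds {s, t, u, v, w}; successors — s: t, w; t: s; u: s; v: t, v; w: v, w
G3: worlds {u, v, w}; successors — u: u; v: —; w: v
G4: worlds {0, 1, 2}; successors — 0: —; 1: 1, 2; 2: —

Frame correspondent (Sahlqvist): ∀x ∀y ∀z ((xRy ∧ xR²z) → ∃w (yR²w ∧ zR²w)) — i.e. a generalized confluence (Geach) condition.
G1: fails — mRm, mR²n but no w with mR²w and nR²w.
G2: ✓.
G3: ✓.
G4: fails — 1R1, 1R²2 but no w with 1R²w and 2R²w.

G2, G3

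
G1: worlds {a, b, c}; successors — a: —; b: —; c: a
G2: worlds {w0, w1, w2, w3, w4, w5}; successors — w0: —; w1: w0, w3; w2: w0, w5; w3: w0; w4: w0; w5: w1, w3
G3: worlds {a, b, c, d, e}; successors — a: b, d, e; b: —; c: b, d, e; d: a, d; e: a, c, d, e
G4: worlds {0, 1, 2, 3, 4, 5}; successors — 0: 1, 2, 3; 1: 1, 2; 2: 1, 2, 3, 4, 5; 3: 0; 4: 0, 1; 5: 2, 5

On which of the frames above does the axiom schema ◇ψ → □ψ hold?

The schema corresponds to partial functionality: ∀x ∀y ∀z (Rxy ∧ Rxz → y = z).
G1: holds.
G2: fails — w1 sees both w0 and w3.
G3: fails — a sees both b and d.
G4: fails — 0 sees both 1 and 2.
Valid on: G1.

G1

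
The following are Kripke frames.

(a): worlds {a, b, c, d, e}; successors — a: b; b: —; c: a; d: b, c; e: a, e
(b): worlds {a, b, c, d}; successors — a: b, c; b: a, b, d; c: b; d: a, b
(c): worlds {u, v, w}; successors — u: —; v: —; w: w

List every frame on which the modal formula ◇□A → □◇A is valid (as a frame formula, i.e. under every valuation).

(b), (c)

The schema corresponds to convergence: ∀x ∀y ∀z (Rxy ∧ Rxz → ∃w (Ryw ∧ Rzw)).
(a): fails — Rab and Rab but b and b have no common successor.
(b): ✓.
(c): ✓.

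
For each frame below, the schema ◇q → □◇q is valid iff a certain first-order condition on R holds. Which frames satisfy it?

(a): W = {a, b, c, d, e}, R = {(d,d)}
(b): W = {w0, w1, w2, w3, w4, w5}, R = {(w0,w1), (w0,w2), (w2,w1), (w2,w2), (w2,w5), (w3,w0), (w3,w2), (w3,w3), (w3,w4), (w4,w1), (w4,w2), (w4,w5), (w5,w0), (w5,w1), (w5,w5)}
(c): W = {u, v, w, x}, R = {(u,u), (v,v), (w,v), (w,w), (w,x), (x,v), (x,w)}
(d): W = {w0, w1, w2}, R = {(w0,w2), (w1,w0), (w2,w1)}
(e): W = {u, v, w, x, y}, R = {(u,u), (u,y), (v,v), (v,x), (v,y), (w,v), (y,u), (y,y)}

(a)

Frame correspondent (Sahlqvist): ∀x ∀y ∀z (Rxy ∧ Rxz → Ryz) — i.e. the Euclidean property.
(a): satisfies the condition.
(b): fails — Rw0w1 and Rw0w1 but not Rw1w1.
(c): fails — Rwx and Rwx but not Rxx.
(d): fails — Rw0w2 and Rw0w2 but not Rw2w2.
(e): fails — Rvx and Rvv but not Rxv.
Valid on: (a).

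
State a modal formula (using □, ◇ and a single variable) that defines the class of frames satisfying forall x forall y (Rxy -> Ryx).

This is symmetry; the standard corresponding axiom is B: r → □◇r.
Suppose r→□◇r is valid. Take Rxy and set V(r)={x}. Then r at x, so □◇r at x, so ◇r at y, so some z with Ryz has r; z=x, i.e. Ryx.

r → □◇r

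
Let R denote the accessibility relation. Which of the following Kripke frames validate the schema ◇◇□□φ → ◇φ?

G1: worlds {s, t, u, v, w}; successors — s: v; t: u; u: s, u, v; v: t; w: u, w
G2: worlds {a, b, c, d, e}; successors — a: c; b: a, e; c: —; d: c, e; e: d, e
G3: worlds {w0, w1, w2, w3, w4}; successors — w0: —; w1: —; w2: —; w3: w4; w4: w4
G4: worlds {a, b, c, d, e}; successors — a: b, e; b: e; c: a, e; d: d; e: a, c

G3, G4

Frame correspondent (Sahlqvist): ∀x ∀y (xR²y → ∃w (yR²w ∧ xRw)) — i.e. a generalized confluence (Geach) condition.
G1: fails — tR²s but no w* with sR²w* and tRw*.
G2: fails — bR²c but no w with cR²w and bRw.
G3: condition met.
G4: condition met.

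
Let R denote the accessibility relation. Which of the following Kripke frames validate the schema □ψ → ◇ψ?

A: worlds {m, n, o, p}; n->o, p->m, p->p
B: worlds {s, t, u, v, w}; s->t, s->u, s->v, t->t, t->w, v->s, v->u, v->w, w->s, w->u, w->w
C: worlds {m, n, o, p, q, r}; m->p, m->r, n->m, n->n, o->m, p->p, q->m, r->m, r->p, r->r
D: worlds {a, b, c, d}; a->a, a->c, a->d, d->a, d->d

C

Frame correspondent (Sahlqvist): ∀x ∃y Rxy — i.e. seriality.
A: fails — world m has no successor.
B: fails — world u has no successor.
C: satisfies the condition.
D: fails — world b has no successor.
Valid on: C.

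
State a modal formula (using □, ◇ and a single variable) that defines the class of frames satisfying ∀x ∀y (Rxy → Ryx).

q → □◇q

A defining formula is q → □◇q (the B axiom).
Suppose q→□◇q is valid. Take Rxy and set V(q)={x}. Then q at x, so □◇q at x, so ◇q at y, so some z with Ryz has q; z=x, i.e. Ryx.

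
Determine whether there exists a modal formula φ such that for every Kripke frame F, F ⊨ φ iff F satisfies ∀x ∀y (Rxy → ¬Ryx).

If a class were modally definable it would be closed under surjective bounded morphisms (Goldblatt–Thomason).
The 3-cycle (worlds 0,1,2 with 0→1→2→0) is asymmetric. Mapping every world to a single reflexive point • is a surjective bounded morphism, and the reflexive point is not asymmetric (R•• but asymmetry requires ¬R••).
Hence asymmetry is not modally definable.

Not definable by any modal formula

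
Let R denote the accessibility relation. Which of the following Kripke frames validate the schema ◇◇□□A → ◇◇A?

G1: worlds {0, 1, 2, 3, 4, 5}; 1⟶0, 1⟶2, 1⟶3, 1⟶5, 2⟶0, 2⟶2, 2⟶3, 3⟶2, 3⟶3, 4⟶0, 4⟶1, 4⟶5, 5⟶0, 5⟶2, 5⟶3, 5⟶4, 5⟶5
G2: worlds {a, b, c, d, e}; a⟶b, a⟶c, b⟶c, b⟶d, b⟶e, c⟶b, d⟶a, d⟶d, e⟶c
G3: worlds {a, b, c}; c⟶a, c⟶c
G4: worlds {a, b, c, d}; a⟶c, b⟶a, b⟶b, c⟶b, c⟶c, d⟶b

G4

Frame correspondent (Sahlqvist): ∀x ∀y (xR²y → ∃w (yR²w ∧ xR²w)) — i.e. a generalized confluence (Geach) condition.
G1: fails — 1R²0 but no w with 0R²w and 1R²w.
G2: fails — cR²e but no w with eR²w and cR²w.
G3: fails — cR²a but no w with aR²w and cR²w.
G4: ✓.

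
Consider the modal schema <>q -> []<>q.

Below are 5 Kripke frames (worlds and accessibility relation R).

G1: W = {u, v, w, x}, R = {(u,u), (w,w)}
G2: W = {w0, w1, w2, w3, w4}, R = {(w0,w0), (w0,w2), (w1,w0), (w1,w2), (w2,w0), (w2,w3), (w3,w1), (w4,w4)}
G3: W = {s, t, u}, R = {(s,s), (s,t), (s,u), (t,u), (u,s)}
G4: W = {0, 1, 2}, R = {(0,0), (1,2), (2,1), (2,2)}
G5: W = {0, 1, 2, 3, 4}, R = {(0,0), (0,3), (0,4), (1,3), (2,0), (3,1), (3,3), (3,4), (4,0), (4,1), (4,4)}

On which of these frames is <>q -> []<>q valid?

The schema corresponds to the Euclidean property: forall x forall y forall z (Rxy & Rxz -> Ryz).
G1: holds.
G2: fails — Rw0w2 and Rw0w2 but not Rw2w2.
G3: fails — Rsu and Rsu but not Ruu.
G4: fails — R21 and R21 but not R11.
G5: fails — R04 and R03 but not R43.

G1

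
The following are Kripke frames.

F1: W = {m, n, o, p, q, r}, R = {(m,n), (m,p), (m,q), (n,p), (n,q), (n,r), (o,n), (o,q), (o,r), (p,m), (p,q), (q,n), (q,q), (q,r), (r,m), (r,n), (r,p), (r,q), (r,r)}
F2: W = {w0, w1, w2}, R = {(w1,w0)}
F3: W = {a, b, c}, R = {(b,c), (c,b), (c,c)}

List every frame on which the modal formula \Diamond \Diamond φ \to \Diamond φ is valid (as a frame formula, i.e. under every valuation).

F2

This is the axiom for transitivity; its first-order frame correspondent is \forall x \forall y \forall z (Rxy \wedge Ryz \to Rxz).
F1: fails — Ron and Rnp but not Rop.
F2: ✓.
F3: fails — Rbc and Rcb but not Rbb.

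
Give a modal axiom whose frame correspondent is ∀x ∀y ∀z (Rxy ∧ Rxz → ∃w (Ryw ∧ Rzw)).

The condition is convergence. The .2 schema ◇□p → □◇p defines it.
Suppose ◇□p→□◇p is valid. Take Rxy, Rxz and set V(p)={w : Ryw}. Then □p at y so ◇□p at x, so □◇p at x, so ◇p at z, giving w with Rzw and Ryw.

◇□p → □◇p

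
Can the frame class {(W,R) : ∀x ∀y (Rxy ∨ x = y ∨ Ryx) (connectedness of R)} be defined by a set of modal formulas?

No — not modally definable

Any modally definable frame class is closed under disjoint unions.
Take 2 disjoint single-world reflexive frames: each is trivially connected, but their disjoint union has 2 worlds with no edge between distinct components, so it is not connected.
So no modal formula (or set of formulas) defines exactly the connected frames.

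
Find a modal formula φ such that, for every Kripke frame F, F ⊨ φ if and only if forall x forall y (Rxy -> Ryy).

A defining formula is □(□q → q) (the T□ axiom).
Suppose □(□q→q) is valid. Take Rxy and set V(q)={w : Ryw}. Then at y, □q holds; since □(□q→q) at x, □q→q at y, so q at y, i.e. Ryy.

□(□q → q)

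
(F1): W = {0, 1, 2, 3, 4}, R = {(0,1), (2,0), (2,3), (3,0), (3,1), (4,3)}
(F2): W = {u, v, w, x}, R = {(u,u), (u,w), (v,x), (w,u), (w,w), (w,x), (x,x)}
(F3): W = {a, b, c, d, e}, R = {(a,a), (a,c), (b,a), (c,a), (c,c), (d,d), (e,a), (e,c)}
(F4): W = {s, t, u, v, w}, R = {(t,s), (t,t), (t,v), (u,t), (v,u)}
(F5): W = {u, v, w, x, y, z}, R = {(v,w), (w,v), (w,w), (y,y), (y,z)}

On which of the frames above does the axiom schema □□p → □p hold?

(F2), (F3), (F5)

Frame correspondent (Sahlqvist): ∀x ∀y (Rxy → ∃z (Rxz ∧ Rzy)) — i.e. density.
(F1): fails — R43 but no z with R4z and Rz3.
(F2): holds.
(F3): holds.
(F4): fails — Rvu but no z with Rvz and Rzu.
(F5): holds.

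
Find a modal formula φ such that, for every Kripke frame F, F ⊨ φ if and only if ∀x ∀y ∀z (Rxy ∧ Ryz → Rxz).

□s → □□s

The condition is transitivity. The 4 schema □s → □□s defines it.
Suppose □s→□□s is valid. Take Rxy, Ryz and set V(s)={w : Rxw}. Then □s at x, so □□s at x, so □s at y, so s at z, i.e. Rxz.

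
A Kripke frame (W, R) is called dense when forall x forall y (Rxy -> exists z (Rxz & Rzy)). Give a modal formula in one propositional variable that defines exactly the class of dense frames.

The condition is density. The C4 schema □□r → □r defines it.
Suppose □□r→□r is valid. Take Rxy and set V(r)={w : xR²w}. Then □□r at x, so □r at x, so r at y, i.e. ∃z(Rxz∧Rzy).

□□r → □r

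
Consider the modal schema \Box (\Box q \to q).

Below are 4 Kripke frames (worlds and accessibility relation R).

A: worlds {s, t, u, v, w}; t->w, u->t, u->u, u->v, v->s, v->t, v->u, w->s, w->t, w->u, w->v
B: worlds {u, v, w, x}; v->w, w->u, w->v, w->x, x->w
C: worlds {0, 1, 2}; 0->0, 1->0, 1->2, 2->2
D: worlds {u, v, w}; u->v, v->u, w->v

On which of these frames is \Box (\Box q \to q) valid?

C

The schema corresponds to shift-reflexivity: \forall x \forall y (Rxy \to Ryy).
A: fails — Ruv but not Rvv.
B: fails — Rxw but not Rww.
C: holds.
D: fails — Ruv but not Rvv.
Valid on: C.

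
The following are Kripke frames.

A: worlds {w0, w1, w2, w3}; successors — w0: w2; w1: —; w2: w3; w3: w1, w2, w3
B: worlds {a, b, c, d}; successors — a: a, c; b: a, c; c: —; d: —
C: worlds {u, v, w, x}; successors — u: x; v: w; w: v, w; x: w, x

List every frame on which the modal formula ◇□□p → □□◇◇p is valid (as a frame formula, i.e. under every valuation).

Frame correspondent (Sahlqvist): ∀x ∀y ∀z ((xRy ∧ xR²z) → ∃w (yR²w ∧ zR²w)) — i.e. a generalized confluence (Geach) condition.
A: fails — w2Rw3, w2R²w1 but no w with w3R²w and w1R²w.
B: fails — aRa, aR²c but no w with aR²w and cR²w.
C: satisfies the condition.
Valid on: C.

C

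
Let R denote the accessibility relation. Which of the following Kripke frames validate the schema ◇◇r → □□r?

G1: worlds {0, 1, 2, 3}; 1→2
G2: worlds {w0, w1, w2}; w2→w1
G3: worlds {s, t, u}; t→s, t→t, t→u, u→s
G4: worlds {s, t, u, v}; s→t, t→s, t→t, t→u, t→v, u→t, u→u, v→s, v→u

G1, G2

The schema corresponds to a generalized confluence (Geach) condition: ∀x ∀y ∀z ((xR²y ∧ xR²z) → ∃w (y = w ∧ z = w)).
G1: satisfies the condition.
G2: satisfies the condition.
G3: fails — tR²s, tR²t but s ≠ t.
G4: fails — sR²s, sR²t but s ≠ t.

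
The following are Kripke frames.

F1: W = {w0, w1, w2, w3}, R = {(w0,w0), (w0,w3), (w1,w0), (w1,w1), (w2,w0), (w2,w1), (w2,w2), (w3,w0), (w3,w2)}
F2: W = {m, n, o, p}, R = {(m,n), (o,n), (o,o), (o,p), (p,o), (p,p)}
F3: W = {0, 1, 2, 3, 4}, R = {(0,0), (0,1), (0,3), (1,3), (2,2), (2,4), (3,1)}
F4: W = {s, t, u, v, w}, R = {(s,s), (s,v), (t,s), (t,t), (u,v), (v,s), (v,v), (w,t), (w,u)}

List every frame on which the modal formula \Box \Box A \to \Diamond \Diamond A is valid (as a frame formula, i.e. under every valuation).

F1, F4

This is the axiom for a generalized confluence (Geach) condition; its first-order frame correspondent is \forall x \exists w (x R^2 w \wedge x R^2 w).
F1: ✓.
F2: fails — at m but no w with mR²w and mR²w.
F3: fails — at 4 but no w with 4R²w and 4R²w.
F4: ✓.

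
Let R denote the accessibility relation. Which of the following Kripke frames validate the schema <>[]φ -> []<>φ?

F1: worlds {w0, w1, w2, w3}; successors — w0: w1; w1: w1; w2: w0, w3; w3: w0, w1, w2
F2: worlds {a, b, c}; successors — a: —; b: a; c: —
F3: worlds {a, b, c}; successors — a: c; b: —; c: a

This is the axiom for convergence; its first-order frame correspondent is forall x forall y forall z (Rxy & Rxz -> exists w (Ryw & Rzw)).
F1: fails — Rw3w1 and Rw3w2 but w1 and w2 have no common successor.
F2: fails — Rba and Rba but a and a have no common successor.
F3: condition met.

F3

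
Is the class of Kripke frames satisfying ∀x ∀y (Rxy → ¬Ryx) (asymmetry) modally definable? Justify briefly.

Any modally definable frame class is closed under surjective bounded morphisms.
The 4-cycle (worlds a,b,c,d with a→b→c→d→a) is asymmetric. Mapping every world to a single reflexive point • is a surjective bounded morphism, and the reflexive point is not asymmetric (R•• but asymmetry requires ¬R••).
So the class is not modally definable.

Not definable by any modal formula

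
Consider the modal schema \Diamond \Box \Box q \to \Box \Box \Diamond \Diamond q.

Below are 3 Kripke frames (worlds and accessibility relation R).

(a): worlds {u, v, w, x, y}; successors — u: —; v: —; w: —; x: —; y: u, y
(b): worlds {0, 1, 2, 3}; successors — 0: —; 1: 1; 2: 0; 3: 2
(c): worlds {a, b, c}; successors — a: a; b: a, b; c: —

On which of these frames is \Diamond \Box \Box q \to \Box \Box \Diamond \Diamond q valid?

(c)

The schema corresponds to a generalized confluence (Geach) condition: \forall x \forall y \forall z ((xRy \wedge x R^2 z) \to \exists w (y R^2 w \wedge z R^2 w)).
(a): fails — yRu, yR²u but no t with uR²t and uR²t.
(b): fails — 3R2, 3R²0 but no w with 2R²w and 0R²w.
(c): condition met.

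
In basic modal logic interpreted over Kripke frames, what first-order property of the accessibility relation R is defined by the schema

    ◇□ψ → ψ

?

Equivalently (dual form): ψ → □◇ψ.
Suppose ψ→□◇ψ is valid. Take Rxy and set V(ψ)={x}. Then ψ at x, so □◇ψ at x, so ◇ψ at y, so some z with Ryz has ψ; z=x, i.e. Ryx.
Conversely, any frame satisfying ∀x ∀y (Rxy → Ryx) validates the schema.
So the correspondent is symmetry.

symmetry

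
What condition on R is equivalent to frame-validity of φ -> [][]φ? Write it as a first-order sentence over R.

forall x forall z (x R^2 z -> exists w (x = w & z = w))

This is a Sahlqvist (Geach-type) schema ◇^0□^0φ → □^2◇^0φ.
Minimal-valuation argument: fix x; take any y with xR^0y and any z with xR^2z. Set V(φ) to the set of worlds R-reachable from y in exactly 0 steps. Then □^0φ holds at y, so the antecedent holds at x; validity forces ◇^0φ at z, giving a w with zR^0w and yR^0w.
First-order correspondent: forall x forall z (x R^2 z -> exists w (x = w & z = w)).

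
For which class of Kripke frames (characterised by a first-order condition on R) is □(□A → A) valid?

shift-reflexivity: ∀x ∀y (Rxy → Ryy)

Suppose □(□A→A) is valid. Take Rxy and set V(A)={w : Ryw}. Then at y, □A holds; since □(□A→A) at x, □A→A at y, so A at y, i.e. Ryy.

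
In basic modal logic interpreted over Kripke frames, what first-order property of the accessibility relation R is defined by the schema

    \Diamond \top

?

◇⊤ holds at w iff w has a successor, so frame-validity of ◇⊤ is exactly seriality. Equivalently via □φ → ◇φ:
Suppose □φ→◇φ is valid. At any x set V(φ)=W. Then □φ at x, so ◇φ at x, so x has a successor.
Conversely, on a frame with seriality the schema holds at every world under every valuation.
Frame condition: \forall x \exists y Rxy.

seriality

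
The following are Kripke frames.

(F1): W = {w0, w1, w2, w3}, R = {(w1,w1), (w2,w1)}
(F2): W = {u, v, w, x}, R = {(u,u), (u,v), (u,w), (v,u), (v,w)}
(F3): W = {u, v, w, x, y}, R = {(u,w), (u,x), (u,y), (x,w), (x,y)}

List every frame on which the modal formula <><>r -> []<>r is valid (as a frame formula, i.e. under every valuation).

(F1)

Frame correspondent (Sahlqvist): forall x forall y forall z ((x R^2 y & xRz) -> exists w (y = w & zRw)) — i.e. a generalized confluence (Geach) condition.
(F1): satisfies the condition.
(F2): fails — uR²u, uRw but no t with u=t and wRt.
(F3): fails — uR²w, uRw but no t with w=t and wRt.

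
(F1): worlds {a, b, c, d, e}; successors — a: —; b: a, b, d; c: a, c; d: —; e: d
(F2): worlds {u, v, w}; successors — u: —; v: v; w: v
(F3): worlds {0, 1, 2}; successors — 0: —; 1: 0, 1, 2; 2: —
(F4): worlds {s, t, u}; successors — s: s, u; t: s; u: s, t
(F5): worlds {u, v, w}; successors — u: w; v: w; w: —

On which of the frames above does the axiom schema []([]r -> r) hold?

(F2)

Frame correspondent (Sahlqvist): forall x forall y (Rxy -> Ryy) — i.e. shift-reflexivity.
(F1): fails — Rba but not Raa.
(F2): ✓.
(F3): fails — R12 but not R22.
(F4): fails — Rut but not Rtt.
(F5): fails — Ruw but not Rww.
Valid on: (F2).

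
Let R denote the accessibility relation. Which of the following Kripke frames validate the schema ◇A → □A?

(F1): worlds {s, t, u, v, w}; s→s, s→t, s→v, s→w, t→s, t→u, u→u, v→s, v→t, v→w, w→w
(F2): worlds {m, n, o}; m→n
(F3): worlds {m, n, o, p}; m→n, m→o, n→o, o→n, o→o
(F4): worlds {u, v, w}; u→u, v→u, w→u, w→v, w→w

(F2)

Frame correspondent (Sahlqvist): ∀x ∀y ∀z (Rxy ∧ Rxz → y = z) — i.e. partial functionality.
(F1): fails — s sees both s and t.
(F2): condition met.
(F3): fails — m sees both n and o.
(F4): fails — w sees both u and v.
Valid on: (F2).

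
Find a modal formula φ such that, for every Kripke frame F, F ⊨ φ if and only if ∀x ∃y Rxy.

A defining formula is □p → ◇p (the D axiom).
Suppose □p→◇p is valid. At any x set V(p)=W. Then □p at x, so ◇p at x, so x has a successor.

□p → ◇p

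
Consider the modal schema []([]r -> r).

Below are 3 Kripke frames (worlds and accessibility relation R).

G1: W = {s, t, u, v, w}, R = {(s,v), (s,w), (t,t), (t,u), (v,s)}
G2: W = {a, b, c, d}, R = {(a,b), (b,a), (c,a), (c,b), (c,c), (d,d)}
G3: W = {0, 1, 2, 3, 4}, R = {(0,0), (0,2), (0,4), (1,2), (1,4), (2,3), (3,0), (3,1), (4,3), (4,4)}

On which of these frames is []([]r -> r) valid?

none

The schema corresponds to shift-reflexivity: forall x forall y (Rxy -> Ryy).
G1: fails — Rvs but not Rss.
G2: fails — Rab but not Rbb.
G3: fails — R02 but not R22.
Valid on no frame.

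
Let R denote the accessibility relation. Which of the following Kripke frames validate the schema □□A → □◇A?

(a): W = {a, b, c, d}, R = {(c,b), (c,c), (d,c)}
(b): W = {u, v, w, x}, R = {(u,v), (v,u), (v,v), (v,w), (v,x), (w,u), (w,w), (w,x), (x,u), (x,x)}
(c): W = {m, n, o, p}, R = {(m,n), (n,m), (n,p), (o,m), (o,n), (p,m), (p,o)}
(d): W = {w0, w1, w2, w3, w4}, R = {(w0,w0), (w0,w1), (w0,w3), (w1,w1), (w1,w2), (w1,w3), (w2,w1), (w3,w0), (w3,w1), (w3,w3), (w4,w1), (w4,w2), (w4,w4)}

The schema corresponds to a generalized confluence (Geach) condition: ∀x ∀z (xRz → ∃w (xR²w ∧ zRw)).
(a): fails — cRb but no w with cR²w and bRw.
(b): holds.
(c): holds.
(d): holds.
Valid on: (b), (c), (d).

(b), (c), (d)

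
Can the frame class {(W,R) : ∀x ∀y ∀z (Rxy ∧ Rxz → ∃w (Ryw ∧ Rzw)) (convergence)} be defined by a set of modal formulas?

This is a Sahlqvist condition; the .2 axiom ◇□p → □◇p defines it.
Suppose ◇□p→□◇p is valid. Take Rxy, Rxz and set V(p)={w : Ryw}. Then □p at y so ◇□p at x, so □◇p at x, so ◇p at z, giving w with Rzw and Ryw.

Definable; ◇□p → □◇p defines it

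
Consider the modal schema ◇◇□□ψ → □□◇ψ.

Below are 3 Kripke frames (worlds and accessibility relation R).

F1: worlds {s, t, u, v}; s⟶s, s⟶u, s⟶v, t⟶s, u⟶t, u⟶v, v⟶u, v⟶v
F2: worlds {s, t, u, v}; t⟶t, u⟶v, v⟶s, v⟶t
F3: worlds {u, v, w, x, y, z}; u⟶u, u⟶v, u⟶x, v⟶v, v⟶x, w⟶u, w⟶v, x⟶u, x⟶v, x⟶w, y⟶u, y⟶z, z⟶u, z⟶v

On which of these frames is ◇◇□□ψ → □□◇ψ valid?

F3

The schema corresponds to a generalized confluence (Geach) condition: ∀x ∀y ∀z ((xR²y ∧ xR²z) → ∃w (yR²w ∧ zRw)).
F1: fails — sR²v, sR²t but no w with vR²w and tRw.
F2: fails — uR²s, uR²s but no w with sR²w and sRw.
F3: ✓.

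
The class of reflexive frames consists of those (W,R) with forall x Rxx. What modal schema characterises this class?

A defining formula is □p → p (the T axiom).
Suppose □p→p is valid. At any x set V(p)={w : Rxw}. Then □p holds at x, so p holds at x, i.e. Rxx.

□p → p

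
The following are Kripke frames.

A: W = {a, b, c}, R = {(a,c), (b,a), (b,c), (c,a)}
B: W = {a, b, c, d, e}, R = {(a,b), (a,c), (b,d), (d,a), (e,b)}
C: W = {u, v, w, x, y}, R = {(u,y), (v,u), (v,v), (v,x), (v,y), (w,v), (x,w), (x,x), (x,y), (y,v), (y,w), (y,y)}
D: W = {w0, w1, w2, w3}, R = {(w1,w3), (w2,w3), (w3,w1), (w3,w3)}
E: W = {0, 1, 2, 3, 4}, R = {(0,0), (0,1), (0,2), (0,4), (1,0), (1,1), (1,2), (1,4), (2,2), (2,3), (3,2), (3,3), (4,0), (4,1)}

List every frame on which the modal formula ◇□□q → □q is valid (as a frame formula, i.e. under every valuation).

D

This is the axiom for a generalized confluence (Geach) condition; its first-order frame correspondent is ∀x ∀y ∀z ((xRy ∧ xRz) → ∃w (yR²w ∧ z = w)).
A: fails — bRa, bRc but no w with aR²w and c=w.
B: fails — aRb, aRb but no w with bR²w and b=w.
C: fails — vRu, vRu but no t with uR²t and u=t.
D: satisfies the condition.
E: fails — 0R2, 0R0 but no w with 2R²w and 0=w.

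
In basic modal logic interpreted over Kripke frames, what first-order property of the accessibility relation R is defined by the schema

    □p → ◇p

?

seriality: ∀x ∃y Rxy

Suppose □p→◇p is valid. At any x set V(p)=W. Then □p at x, so ◇p at x, so x has a successor.
The converse is a direct semantic check.
So the correspondent is seriality.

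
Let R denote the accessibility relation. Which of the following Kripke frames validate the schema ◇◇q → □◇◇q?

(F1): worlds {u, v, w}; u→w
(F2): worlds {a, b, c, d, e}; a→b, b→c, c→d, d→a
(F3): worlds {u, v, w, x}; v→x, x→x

(F1), (F3)

This is the axiom for a generalized confluence (Geach) condition; its first-order frame correspondent is ∀x ∀y ∀z ((xR²y ∧ xRz) → ∃w (y = w ∧ zR²w)).
(F1): holds.
(F2): fails — aR²c, aRb but no w with c=w and bR²w.
(F3): holds.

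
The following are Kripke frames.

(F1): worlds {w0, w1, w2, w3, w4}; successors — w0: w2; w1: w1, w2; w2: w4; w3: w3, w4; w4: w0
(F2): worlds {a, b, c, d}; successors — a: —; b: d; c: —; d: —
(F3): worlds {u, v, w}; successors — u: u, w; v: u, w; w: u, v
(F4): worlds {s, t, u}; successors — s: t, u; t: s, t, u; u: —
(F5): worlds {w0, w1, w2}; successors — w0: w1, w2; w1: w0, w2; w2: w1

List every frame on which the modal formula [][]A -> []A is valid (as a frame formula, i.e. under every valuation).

The schema corresponds to density: forall x forall y (Rxy -> exists z (Rxz & Rzy)).
(F1): fails — Rw2w4 but no z with Rw2z and Rzw4.
(F2): fails — Rbd but no z with Rbz and Rzd.
(F3): fails — Rwv but no z with Rwz and Rzv.
(F4): satisfies the condition.
(F5): fails — Rw1w0 but no z with Rw1z and Rzw0.
Valid on: (F4).

(F4)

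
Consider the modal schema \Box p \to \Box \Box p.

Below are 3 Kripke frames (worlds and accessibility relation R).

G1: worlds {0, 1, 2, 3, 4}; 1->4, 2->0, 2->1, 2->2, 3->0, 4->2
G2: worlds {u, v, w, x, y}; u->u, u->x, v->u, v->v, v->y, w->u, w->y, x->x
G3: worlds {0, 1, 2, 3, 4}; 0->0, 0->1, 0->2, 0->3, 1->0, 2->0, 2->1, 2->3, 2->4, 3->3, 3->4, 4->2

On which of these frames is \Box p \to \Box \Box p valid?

The schema corresponds to transitivity: \forall x \forall y \forall z (Rxy \wedge Ryz \to Rxz).
G1: fails — R14 and R42 but not R12.
G2: fails — Rwu and Rux but not Rwx.
G3: fails — R10 and R02 but not R12.

none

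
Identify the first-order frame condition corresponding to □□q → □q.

Suppose □□q→□q is valid. Take Rxy and set V(q)={w : xR²w}. Then □□q at x, so □q at x, so q at y, i.e. ∃z(Rxz∧Rzy).

density: ∀x ∀y (Rxy → ∃z (Rxz ∧ Rzy))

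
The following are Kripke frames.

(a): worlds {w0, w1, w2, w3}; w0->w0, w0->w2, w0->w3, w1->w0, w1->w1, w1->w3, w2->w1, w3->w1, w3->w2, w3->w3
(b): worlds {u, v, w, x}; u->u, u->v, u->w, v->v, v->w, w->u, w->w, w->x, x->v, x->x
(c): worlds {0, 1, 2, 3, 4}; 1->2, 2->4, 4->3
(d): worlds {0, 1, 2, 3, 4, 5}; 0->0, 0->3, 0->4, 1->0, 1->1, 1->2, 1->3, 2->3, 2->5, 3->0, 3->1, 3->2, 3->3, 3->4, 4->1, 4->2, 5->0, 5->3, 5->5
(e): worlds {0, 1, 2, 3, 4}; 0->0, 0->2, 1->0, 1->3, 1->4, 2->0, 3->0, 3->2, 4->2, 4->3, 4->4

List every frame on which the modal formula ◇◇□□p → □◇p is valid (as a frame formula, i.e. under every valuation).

The schema corresponds to a generalized confluence (Geach) condition: ∀x ∀y ∀z ((xR²y ∧ xRz) → ∃w (yR²w ∧ zRw)).
(a): satisfies the condition.
(b): satisfies the condition.
(c): fails — 1R²4, 1R2 but no w with 4R²w and 2Rw.
(d): satisfies the condition.
(e): satisfies the condition.
Valid on: (a), (b), (d), (e).

(a), (b), (d), (e)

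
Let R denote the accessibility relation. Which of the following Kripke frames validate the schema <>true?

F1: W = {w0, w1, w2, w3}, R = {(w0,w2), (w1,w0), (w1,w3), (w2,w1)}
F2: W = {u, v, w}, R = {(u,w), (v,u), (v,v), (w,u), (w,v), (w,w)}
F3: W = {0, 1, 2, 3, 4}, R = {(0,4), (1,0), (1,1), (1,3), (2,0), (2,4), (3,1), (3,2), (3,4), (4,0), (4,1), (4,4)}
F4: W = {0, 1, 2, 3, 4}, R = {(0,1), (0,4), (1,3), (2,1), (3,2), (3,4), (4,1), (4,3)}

The schema corresponds to seriality: forall x exists y Rxy.
F1: fails — world w3 has no successor.
F2: satisfies the condition.
F3: satisfies the condition.
F4: satisfies the condition.

F2, F3, F4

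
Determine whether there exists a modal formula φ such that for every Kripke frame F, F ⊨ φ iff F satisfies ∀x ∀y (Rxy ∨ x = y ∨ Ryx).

Modal frame validity is preserved under disjoint unions.
Take 2 disjoint single-world reflexive frames: each is trivially connected, but their disjoint union has 2 worlds with no edge between distinct components, so it is not connected.
So no modal formula (or set of formulas) defines exactly the connected frames.

No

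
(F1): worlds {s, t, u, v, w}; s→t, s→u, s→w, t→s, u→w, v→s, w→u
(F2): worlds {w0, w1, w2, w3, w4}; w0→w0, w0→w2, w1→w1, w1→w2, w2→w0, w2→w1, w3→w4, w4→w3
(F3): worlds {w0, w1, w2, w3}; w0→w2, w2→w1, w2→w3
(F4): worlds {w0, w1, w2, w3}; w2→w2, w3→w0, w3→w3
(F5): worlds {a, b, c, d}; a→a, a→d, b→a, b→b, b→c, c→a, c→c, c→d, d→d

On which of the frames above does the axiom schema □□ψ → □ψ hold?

(F4), (F5)

The schema corresponds to density: ∀x ∀y (Rxy → ∃z (Rxz ∧ Rzy)).
(F1): fails — Ruw but no z with Ruz and Rzw.
(F2): fails — Rw4w3 but no z with Rw4z and Rzw3.
(F3): fails — Rw0w2 but no z with Rw0z and Rzw2.
(F4): ✓.
(F5): ✓.
Valid on: (F4), (F5).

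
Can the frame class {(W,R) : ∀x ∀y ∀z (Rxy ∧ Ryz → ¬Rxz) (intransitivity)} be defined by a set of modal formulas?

If a class were modally definable it would be closed under surjective bounded morphisms (Goldblatt–Thomason).
The 7-cycle (worlds s,t,u,v,w,x,y with s→t→u→v→w→x→y→s) is intransitive. Mapping every world to a single reflexive point • is a surjective bounded morphism; the reflexive point is not intransitive (R••∧R•• but R••).
Hence intransitivity is not modally definable.

No — not modally definable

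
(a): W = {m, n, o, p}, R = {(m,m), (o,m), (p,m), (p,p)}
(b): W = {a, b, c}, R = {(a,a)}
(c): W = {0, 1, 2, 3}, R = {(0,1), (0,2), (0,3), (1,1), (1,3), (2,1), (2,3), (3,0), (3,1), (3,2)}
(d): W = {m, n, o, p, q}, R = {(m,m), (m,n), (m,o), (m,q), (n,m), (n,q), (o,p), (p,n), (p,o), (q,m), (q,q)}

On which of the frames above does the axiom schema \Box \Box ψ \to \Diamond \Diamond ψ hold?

The schema corresponds to a generalized confluence (Geach) condition: \forall x \exists w (x R^2 w \wedge x R^2 w).
(a): fails — at n but no w with nR²w and nR²w.
(b): fails — at b but no w with bR²w and bR²w.
(c): holds.
(d): holds.
Valid on: (c), (d).

(c), (d)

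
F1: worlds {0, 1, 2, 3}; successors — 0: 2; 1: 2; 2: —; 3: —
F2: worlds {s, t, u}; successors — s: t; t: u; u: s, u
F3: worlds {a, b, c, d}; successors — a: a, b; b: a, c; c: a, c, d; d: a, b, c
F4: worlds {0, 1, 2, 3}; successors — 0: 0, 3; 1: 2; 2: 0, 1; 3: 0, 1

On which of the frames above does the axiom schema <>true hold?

F2, F3, F4

This is the axiom for seriality; its first-order frame correspondent is forall x exists y Rxy.
F1: fails — world 2 has no successor.
F2: satisfies the condition.
F3: satisfies the condition.
F4: satisfies the condition.
Valid on: F2, F3, F4.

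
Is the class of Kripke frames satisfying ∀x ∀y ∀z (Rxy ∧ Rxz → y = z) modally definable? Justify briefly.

Yes: it is partial functionality, defined by the CD schema ◇p → □p.
Suppose ◇p→□p is valid. Take Rxy, Rxz and set V(p)={y}. Then ◇p at x, so □p at x, so p at z, i.e. z=y.

Definable; ◇p → □p defines it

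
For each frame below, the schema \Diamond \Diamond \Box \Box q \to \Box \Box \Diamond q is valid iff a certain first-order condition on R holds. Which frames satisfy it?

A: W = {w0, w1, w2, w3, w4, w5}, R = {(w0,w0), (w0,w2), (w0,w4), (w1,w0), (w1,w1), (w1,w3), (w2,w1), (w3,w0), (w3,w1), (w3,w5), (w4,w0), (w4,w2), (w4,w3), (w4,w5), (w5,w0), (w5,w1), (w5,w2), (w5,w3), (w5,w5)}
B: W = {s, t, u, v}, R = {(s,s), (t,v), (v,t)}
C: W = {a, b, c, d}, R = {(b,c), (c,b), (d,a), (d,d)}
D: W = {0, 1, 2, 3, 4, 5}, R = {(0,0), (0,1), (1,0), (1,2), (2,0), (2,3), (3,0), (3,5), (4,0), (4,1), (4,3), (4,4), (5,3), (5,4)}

The schema corresponds to a generalized confluence (Geach) condition: \forall x \forall y \forall z ((x R^2 y \wedge x R^2 z) \to \exists w (y R^2 w \wedge zRw)).
A: holds.
B: fails — tR²t, tR²t but no w with tR²w and tRw.
C: fails — bR²b, bR²b but no w with bR²w and bRw.
D: fails — 2R²0, 2R²5 but no w with 0R²w and 5Rw.

A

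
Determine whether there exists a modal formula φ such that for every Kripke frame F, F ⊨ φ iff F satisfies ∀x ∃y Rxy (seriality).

This is a Sahlqvist condition; the D axiom □p → ◇p defines it.

Definable; □p → ◇p defines it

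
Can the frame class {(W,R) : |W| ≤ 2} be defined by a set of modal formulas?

No

Modal frame validity is preserved under disjoint unions.
Any modal formula valid on each of 3 disjoint one-world frames is valid on their disjoint union (validity is preserved under disjoint unions). Each one-world frame has |W|=1≤2, but the union has |W|=3.
So no modal formula (or set of formulas) defines exactly the |W|≤2 frames.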